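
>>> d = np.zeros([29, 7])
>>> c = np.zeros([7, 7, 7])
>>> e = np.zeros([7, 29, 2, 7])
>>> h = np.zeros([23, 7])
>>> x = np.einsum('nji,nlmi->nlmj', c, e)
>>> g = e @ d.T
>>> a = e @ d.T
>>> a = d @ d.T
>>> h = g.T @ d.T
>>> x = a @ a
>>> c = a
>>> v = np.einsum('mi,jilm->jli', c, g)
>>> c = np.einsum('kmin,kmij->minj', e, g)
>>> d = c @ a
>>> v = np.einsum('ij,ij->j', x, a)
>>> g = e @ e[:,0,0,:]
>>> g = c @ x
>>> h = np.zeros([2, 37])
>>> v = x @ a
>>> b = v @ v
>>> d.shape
(29, 2, 7, 29)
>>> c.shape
(29, 2, 7, 29)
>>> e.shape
(7, 29, 2, 7)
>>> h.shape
(2, 37)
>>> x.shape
(29, 29)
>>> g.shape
(29, 2, 7, 29)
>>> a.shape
(29, 29)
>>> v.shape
(29, 29)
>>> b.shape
(29, 29)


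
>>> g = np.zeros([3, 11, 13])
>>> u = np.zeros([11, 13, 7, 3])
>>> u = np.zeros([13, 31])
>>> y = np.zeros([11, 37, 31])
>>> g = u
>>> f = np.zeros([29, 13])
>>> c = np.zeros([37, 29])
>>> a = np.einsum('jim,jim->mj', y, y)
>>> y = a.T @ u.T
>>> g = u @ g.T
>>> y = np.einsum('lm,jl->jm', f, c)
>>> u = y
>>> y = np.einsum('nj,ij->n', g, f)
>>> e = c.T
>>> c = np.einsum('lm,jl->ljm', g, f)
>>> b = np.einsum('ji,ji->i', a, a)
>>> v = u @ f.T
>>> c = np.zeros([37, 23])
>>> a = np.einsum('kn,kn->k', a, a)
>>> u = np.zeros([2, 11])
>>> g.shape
(13, 13)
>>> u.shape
(2, 11)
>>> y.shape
(13,)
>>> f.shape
(29, 13)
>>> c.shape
(37, 23)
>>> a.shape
(31,)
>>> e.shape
(29, 37)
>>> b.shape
(11,)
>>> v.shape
(37, 29)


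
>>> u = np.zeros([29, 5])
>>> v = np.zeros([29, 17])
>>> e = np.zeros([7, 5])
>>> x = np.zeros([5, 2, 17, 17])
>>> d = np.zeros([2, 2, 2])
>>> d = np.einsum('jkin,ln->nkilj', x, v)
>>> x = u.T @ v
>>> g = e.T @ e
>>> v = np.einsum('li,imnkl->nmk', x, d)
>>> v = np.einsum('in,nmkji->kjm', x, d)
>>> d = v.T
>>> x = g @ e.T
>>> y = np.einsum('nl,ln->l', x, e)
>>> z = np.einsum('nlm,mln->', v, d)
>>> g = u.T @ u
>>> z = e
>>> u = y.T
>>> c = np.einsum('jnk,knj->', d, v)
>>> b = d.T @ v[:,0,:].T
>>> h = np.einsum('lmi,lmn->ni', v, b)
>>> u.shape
(7,)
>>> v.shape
(17, 29, 2)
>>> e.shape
(7, 5)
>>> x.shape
(5, 7)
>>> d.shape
(2, 29, 17)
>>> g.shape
(5, 5)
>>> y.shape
(7,)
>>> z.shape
(7, 5)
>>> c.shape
()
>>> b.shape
(17, 29, 17)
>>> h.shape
(17, 2)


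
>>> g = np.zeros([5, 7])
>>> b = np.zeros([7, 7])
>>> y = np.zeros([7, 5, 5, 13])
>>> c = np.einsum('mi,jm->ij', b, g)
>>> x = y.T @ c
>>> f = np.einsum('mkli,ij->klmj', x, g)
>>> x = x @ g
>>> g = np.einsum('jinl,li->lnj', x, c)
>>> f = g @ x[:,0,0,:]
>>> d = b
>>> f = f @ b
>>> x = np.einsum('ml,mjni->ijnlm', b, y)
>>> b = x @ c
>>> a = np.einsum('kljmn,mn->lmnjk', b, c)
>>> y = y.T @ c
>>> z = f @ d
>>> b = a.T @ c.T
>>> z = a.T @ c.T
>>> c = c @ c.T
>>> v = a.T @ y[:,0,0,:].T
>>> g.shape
(7, 5, 13)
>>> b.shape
(13, 5, 5, 7, 7)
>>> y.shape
(13, 5, 5, 5)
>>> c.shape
(7, 7)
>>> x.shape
(13, 5, 5, 7, 7)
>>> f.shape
(7, 5, 7)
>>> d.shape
(7, 7)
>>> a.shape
(5, 7, 5, 5, 13)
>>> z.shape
(13, 5, 5, 7, 7)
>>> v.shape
(13, 5, 5, 7, 13)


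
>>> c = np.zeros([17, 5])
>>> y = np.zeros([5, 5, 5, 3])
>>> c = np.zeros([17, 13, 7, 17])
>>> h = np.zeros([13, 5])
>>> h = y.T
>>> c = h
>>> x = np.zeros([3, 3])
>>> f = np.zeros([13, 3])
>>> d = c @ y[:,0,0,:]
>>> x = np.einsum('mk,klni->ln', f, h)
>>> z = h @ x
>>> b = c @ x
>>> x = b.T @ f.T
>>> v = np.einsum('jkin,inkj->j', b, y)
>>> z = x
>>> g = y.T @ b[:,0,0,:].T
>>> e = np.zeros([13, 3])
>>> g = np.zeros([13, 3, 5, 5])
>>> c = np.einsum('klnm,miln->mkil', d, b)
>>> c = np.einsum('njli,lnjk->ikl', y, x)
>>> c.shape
(3, 13, 5)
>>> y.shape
(5, 5, 5, 3)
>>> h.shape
(3, 5, 5, 5)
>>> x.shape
(5, 5, 5, 13)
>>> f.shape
(13, 3)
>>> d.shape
(3, 5, 5, 3)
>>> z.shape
(5, 5, 5, 13)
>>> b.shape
(3, 5, 5, 5)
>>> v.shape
(3,)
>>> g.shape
(13, 3, 5, 5)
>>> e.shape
(13, 3)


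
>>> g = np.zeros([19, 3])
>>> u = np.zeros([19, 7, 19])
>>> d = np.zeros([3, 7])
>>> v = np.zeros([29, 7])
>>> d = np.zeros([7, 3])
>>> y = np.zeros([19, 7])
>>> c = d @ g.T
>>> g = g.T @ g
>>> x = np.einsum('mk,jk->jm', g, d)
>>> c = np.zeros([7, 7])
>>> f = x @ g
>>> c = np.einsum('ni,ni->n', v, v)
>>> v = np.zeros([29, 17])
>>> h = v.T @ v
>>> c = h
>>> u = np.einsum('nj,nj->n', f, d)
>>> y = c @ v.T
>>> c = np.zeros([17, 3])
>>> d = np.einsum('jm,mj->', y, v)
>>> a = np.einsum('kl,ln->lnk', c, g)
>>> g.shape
(3, 3)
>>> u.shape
(7,)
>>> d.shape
()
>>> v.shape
(29, 17)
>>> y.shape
(17, 29)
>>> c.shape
(17, 3)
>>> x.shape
(7, 3)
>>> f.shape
(7, 3)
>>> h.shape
(17, 17)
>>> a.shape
(3, 3, 17)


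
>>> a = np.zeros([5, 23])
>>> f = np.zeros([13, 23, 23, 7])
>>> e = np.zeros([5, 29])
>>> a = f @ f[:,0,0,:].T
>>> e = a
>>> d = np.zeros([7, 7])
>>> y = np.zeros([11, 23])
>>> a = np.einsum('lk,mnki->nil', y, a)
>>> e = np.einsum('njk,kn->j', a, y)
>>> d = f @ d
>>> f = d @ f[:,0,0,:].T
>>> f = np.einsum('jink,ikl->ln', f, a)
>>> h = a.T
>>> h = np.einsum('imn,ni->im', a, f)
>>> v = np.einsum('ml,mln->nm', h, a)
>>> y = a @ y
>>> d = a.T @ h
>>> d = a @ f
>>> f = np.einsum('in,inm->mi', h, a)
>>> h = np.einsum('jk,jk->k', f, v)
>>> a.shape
(23, 13, 11)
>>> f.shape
(11, 23)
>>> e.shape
(13,)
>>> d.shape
(23, 13, 23)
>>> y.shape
(23, 13, 23)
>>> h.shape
(23,)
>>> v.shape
(11, 23)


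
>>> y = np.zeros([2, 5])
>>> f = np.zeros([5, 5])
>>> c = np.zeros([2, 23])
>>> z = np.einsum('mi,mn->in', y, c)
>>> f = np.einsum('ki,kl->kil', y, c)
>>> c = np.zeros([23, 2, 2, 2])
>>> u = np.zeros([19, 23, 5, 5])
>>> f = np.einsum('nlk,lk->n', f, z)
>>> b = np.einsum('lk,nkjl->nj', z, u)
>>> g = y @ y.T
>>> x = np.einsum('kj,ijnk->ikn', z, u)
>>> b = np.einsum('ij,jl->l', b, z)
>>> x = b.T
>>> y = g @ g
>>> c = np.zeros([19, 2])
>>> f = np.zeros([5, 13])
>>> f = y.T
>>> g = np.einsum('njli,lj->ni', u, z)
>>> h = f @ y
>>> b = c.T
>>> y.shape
(2, 2)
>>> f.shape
(2, 2)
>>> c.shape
(19, 2)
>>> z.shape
(5, 23)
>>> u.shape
(19, 23, 5, 5)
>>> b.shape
(2, 19)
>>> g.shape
(19, 5)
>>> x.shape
(23,)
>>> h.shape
(2, 2)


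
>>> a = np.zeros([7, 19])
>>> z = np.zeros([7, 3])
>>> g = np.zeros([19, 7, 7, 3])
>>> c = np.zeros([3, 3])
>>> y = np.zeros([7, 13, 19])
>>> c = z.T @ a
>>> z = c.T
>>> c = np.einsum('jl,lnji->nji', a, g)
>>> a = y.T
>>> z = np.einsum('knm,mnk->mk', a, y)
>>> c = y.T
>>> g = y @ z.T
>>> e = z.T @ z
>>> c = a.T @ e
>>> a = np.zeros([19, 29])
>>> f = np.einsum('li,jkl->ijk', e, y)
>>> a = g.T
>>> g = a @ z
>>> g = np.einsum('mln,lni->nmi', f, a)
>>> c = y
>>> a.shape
(7, 13, 7)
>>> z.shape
(7, 19)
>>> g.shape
(13, 19, 7)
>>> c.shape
(7, 13, 19)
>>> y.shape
(7, 13, 19)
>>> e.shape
(19, 19)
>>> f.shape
(19, 7, 13)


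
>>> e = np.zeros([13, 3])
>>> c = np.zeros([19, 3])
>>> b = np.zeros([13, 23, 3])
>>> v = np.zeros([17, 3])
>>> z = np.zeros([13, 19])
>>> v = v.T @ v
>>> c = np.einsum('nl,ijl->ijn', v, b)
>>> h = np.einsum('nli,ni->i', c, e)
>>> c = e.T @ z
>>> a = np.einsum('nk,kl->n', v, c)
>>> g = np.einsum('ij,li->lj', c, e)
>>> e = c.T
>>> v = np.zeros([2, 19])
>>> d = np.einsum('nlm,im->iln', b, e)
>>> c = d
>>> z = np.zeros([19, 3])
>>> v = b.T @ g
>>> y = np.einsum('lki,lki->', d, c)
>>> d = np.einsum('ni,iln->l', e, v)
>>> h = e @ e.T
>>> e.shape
(19, 3)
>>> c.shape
(19, 23, 13)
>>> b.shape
(13, 23, 3)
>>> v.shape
(3, 23, 19)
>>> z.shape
(19, 3)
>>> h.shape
(19, 19)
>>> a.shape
(3,)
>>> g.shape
(13, 19)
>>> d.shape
(23,)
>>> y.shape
()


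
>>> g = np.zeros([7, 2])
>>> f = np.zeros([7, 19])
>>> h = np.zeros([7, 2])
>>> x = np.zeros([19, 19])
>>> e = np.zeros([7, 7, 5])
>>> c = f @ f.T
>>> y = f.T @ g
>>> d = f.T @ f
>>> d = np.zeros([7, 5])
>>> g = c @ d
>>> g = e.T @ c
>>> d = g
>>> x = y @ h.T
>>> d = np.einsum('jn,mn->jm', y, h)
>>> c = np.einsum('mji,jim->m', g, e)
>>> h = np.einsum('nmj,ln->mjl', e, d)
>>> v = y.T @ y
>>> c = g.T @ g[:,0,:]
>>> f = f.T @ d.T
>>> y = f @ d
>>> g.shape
(5, 7, 7)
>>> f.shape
(19, 19)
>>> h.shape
(7, 5, 19)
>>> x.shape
(19, 7)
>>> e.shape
(7, 7, 5)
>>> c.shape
(7, 7, 7)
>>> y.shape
(19, 7)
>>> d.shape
(19, 7)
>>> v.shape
(2, 2)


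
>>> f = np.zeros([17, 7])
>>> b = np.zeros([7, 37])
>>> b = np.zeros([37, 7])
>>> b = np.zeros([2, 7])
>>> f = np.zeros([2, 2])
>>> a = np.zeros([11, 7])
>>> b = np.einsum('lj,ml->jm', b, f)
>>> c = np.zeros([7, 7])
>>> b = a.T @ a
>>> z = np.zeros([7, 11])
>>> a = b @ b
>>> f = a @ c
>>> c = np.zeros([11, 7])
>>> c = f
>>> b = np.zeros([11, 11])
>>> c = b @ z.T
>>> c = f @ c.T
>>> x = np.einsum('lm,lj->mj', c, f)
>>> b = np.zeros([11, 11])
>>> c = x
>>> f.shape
(7, 7)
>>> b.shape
(11, 11)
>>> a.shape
(7, 7)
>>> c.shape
(11, 7)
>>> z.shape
(7, 11)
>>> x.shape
(11, 7)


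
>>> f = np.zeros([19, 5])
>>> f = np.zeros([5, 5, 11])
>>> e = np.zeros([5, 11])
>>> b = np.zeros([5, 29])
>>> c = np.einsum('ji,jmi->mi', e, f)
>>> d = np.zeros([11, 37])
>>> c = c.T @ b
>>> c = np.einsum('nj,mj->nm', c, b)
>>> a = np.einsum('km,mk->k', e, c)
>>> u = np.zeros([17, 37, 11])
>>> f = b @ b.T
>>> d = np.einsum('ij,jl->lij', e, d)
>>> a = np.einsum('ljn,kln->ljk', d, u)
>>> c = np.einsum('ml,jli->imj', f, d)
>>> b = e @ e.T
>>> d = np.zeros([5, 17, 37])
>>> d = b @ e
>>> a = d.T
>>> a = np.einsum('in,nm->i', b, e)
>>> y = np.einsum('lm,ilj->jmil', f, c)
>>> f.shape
(5, 5)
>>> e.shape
(5, 11)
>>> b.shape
(5, 5)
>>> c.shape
(11, 5, 37)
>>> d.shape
(5, 11)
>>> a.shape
(5,)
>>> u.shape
(17, 37, 11)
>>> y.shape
(37, 5, 11, 5)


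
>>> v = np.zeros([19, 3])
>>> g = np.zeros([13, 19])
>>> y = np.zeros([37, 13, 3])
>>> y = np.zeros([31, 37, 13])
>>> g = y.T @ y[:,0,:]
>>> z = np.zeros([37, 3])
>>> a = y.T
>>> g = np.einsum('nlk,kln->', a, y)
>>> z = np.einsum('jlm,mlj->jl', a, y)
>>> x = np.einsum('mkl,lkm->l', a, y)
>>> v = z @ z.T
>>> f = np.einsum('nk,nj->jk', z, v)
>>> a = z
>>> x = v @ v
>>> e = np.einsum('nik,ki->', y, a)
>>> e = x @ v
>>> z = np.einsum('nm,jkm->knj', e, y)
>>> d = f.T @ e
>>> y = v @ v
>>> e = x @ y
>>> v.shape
(13, 13)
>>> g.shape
()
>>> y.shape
(13, 13)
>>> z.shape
(37, 13, 31)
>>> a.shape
(13, 37)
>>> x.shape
(13, 13)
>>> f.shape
(13, 37)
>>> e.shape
(13, 13)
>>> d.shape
(37, 13)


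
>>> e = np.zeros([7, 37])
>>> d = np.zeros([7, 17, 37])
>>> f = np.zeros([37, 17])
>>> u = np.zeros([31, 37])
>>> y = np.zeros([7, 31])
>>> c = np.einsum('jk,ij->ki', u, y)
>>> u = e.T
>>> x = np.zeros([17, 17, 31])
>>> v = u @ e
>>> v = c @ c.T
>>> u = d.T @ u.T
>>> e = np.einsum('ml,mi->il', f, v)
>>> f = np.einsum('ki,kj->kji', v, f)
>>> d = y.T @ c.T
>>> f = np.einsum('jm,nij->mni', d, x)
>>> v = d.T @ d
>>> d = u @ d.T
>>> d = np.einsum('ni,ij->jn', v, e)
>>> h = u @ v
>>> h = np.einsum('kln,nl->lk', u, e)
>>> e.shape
(37, 17)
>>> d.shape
(17, 37)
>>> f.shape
(37, 17, 17)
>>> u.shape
(37, 17, 37)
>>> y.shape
(7, 31)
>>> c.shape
(37, 7)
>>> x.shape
(17, 17, 31)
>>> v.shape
(37, 37)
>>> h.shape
(17, 37)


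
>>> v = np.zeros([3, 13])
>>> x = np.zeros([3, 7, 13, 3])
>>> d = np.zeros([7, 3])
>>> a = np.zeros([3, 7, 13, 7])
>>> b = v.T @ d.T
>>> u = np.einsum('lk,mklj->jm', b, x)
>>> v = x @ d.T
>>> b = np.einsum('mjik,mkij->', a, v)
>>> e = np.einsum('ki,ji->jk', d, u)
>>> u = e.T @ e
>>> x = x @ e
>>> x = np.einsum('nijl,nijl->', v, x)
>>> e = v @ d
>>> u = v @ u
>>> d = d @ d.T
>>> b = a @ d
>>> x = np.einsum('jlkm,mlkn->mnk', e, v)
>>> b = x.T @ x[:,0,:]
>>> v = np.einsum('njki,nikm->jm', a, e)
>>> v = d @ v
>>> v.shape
(7, 3)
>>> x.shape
(3, 7, 13)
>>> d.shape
(7, 7)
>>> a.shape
(3, 7, 13, 7)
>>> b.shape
(13, 7, 13)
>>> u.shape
(3, 7, 13, 7)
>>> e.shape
(3, 7, 13, 3)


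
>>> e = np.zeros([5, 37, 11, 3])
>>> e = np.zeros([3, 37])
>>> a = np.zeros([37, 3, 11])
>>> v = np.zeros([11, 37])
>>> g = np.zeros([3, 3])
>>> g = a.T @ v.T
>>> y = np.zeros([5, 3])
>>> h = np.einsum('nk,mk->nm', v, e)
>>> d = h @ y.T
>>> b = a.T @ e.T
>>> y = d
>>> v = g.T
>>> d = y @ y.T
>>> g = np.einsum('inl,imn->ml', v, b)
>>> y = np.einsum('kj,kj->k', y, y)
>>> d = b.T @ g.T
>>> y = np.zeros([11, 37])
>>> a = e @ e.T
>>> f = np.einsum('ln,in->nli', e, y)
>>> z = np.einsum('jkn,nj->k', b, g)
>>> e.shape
(3, 37)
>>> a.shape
(3, 3)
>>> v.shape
(11, 3, 11)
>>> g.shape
(3, 11)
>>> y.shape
(11, 37)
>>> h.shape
(11, 3)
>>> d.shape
(3, 3, 3)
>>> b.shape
(11, 3, 3)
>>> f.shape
(37, 3, 11)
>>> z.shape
(3,)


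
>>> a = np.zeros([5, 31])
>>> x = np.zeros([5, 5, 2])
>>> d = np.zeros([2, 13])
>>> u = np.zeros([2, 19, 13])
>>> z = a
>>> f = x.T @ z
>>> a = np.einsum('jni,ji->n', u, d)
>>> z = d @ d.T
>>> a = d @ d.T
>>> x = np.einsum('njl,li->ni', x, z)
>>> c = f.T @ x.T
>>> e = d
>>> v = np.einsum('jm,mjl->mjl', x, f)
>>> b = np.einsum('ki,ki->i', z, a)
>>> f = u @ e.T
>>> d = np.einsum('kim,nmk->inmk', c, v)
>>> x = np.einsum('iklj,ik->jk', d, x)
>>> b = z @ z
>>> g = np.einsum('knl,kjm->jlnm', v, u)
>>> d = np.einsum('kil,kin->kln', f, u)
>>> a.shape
(2, 2)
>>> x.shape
(31, 2)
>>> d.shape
(2, 2, 13)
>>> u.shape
(2, 19, 13)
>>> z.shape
(2, 2)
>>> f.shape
(2, 19, 2)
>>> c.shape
(31, 5, 5)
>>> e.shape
(2, 13)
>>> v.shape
(2, 5, 31)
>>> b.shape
(2, 2)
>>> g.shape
(19, 31, 5, 13)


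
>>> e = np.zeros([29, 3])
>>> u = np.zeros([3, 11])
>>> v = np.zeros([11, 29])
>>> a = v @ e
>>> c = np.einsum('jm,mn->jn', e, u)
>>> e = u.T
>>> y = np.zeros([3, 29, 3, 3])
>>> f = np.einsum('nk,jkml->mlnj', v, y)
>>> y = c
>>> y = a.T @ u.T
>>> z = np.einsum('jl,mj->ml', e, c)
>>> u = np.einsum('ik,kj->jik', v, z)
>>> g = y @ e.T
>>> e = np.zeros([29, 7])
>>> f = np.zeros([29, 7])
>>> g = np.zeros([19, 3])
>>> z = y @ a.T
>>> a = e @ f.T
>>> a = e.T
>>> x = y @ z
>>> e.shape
(29, 7)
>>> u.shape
(3, 11, 29)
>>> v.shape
(11, 29)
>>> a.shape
(7, 29)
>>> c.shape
(29, 11)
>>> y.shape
(3, 3)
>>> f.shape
(29, 7)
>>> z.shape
(3, 11)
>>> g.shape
(19, 3)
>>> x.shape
(3, 11)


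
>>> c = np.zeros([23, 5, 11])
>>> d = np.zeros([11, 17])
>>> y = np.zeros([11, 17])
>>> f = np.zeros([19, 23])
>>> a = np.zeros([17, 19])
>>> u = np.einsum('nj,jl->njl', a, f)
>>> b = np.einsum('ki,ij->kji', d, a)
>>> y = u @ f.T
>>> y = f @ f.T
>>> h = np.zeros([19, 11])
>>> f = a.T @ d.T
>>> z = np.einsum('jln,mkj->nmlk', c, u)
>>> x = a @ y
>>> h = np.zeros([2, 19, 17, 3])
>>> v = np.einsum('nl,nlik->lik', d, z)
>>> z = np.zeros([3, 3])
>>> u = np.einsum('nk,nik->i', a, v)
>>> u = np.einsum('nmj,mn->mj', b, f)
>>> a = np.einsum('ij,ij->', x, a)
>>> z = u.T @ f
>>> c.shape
(23, 5, 11)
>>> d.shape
(11, 17)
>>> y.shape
(19, 19)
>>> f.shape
(19, 11)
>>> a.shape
()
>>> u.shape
(19, 17)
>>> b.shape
(11, 19, 17)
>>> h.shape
(2, 19, 17, 3)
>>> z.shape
(17, 11)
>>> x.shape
(17, 19)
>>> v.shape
(17, 5, 19)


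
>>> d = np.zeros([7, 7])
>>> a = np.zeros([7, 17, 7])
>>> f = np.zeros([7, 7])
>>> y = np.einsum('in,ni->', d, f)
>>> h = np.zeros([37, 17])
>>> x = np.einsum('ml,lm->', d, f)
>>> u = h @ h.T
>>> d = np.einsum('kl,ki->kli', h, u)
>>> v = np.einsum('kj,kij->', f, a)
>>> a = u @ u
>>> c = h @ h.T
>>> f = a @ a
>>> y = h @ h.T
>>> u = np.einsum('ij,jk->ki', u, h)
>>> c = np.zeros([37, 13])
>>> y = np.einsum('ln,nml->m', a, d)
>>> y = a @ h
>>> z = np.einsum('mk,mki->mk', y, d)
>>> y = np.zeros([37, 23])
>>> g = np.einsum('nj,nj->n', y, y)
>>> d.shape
(37, 17, 37)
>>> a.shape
(37, 37)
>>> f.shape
(37, 37)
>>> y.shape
(37, 23)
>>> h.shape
(37, 17)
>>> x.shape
()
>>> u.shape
(17, 37)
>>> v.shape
()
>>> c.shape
(37, 13)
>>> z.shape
(37, 17)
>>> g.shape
(37,)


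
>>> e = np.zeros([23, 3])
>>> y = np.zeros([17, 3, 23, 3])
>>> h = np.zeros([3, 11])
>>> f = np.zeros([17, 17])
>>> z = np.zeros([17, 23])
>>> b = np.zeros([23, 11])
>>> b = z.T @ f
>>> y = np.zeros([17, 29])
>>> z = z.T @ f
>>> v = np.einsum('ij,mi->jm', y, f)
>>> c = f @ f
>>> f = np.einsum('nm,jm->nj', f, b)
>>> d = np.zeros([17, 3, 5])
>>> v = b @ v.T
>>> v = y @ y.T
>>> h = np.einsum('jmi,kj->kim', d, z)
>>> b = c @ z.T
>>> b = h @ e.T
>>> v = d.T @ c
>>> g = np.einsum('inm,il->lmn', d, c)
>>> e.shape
(23, 3)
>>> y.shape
(17, 29)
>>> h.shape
(23, 5, 3)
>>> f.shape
(17, 23)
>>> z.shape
(23, 17)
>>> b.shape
(23, 5, 23)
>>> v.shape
(5, 3, 17)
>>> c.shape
(17, 17)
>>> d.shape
(17, 3, 5)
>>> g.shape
(17, 5, 3)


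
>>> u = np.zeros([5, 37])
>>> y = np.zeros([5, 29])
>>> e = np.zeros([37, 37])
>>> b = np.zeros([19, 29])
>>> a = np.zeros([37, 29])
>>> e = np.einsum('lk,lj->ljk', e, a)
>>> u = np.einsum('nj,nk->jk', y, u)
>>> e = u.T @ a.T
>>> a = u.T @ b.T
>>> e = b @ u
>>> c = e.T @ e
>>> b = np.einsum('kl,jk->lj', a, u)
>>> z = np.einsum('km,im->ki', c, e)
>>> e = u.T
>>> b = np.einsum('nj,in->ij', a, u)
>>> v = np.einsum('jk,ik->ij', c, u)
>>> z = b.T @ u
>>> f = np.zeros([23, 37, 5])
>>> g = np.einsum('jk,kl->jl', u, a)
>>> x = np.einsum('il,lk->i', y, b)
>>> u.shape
(29, 37)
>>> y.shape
(5, 29)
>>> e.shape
(37, 29)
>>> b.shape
(29, 19)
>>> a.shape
(37, 19)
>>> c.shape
(37, 37)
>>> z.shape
(19, 37)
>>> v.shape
(29, 37)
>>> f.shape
(23, 37, 5)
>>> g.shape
(29, 19)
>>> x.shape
(5,)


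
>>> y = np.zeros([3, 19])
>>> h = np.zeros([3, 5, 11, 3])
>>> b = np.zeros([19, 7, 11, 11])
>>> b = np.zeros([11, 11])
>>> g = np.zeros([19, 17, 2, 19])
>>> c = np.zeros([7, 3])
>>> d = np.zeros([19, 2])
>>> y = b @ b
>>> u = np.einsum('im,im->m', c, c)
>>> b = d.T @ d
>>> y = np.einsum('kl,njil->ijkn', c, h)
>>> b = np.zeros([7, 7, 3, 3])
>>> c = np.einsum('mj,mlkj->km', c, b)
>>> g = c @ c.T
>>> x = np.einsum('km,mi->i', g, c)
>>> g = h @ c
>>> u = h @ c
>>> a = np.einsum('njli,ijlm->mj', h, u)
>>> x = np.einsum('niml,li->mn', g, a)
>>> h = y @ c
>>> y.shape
(11, 5, 7, 3)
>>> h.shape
(11, 5, 7, 7)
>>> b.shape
(7, 7, 3, 3)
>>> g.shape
(3, 5, 11, 7)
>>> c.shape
(3, 7)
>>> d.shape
(19, 2)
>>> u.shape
(3, 5, 11, 7)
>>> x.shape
(11, 3)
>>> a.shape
(7, 5)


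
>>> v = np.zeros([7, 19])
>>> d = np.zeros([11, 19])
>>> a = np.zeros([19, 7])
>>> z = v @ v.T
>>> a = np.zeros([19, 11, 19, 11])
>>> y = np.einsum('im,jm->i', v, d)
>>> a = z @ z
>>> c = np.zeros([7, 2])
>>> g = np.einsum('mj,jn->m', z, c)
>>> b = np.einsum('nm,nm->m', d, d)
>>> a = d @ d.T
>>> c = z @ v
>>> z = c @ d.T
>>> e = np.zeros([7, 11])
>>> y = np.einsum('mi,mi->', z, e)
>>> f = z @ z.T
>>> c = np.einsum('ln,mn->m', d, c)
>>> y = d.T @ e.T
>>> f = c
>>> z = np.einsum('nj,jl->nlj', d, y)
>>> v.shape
(7, 19)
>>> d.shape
(11, 19)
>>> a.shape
(11, 11)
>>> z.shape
(11, 7, 19)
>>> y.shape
(19, 7)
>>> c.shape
(7,)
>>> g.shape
(7,)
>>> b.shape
(19,)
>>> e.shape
(7, 11)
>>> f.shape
(7,)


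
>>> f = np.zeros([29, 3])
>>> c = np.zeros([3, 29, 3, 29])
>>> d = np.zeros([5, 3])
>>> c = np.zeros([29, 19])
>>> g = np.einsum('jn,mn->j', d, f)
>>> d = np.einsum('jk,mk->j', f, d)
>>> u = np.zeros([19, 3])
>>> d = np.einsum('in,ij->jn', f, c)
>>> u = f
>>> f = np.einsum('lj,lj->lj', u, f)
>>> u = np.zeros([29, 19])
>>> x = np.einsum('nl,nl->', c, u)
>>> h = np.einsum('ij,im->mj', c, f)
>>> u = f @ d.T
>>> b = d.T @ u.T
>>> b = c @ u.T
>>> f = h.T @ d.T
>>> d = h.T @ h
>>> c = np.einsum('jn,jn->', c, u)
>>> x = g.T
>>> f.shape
(19, 19)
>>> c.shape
()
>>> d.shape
(19, 19)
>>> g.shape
(5,)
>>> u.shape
(29, 19)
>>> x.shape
(5,)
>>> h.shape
(3, 19)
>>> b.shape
(29, 29)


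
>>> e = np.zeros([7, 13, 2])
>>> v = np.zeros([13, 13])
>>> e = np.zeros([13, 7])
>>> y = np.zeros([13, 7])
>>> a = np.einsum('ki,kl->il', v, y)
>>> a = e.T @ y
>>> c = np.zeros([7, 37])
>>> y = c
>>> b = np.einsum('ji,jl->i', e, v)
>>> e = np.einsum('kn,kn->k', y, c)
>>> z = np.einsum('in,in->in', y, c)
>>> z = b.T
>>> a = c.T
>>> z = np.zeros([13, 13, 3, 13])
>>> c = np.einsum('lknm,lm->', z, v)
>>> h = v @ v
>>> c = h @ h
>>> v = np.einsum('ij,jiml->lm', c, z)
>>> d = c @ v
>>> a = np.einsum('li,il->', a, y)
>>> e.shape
(7,)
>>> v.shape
(13, 3)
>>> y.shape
(7, 37)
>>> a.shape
()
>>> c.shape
(13, 13)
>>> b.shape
(7,)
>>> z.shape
(13, 13, 3, 13)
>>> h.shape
(13, 13)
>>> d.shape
(13, 3)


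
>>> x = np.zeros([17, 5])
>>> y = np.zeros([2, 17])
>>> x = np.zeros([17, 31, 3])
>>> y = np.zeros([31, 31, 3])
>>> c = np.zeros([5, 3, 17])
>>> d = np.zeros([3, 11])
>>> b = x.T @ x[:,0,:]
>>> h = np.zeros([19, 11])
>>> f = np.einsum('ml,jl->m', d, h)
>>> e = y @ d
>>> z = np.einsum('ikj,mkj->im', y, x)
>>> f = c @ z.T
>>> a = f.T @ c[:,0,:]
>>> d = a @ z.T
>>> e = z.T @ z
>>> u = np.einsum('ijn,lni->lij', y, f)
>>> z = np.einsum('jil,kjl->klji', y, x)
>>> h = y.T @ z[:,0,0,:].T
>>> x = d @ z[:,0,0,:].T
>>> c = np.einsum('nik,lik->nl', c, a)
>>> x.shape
(31, 3, 17)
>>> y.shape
(31, 31, 3)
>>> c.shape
(5, 31)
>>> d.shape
(31, 3, 31)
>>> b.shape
(3, 31, 3)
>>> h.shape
(3, 31, 17)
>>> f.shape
(5, 3, 31)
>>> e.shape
(17, 17)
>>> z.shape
(17, 3, 31, 31)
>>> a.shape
(31, 3, 17)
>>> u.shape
(5, 31, 31)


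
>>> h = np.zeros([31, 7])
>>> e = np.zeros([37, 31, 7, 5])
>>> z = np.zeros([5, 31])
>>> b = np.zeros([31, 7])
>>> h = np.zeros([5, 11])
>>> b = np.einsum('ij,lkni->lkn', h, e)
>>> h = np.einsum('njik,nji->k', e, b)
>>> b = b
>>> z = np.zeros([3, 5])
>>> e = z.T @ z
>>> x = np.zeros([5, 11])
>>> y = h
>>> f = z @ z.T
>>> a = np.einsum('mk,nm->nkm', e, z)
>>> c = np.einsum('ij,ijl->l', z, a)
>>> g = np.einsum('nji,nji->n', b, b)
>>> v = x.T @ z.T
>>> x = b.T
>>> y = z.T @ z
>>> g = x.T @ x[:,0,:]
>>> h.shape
(5,)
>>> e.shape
(5, 5)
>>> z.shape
(3, 5)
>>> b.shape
(37, 31, 7)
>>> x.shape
(7, 31, 37)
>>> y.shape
(5, 5)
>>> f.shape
(3, 3)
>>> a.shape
(3, 5, 5)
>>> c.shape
(5,)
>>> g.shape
(37, 31, 37)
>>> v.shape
(11, 3)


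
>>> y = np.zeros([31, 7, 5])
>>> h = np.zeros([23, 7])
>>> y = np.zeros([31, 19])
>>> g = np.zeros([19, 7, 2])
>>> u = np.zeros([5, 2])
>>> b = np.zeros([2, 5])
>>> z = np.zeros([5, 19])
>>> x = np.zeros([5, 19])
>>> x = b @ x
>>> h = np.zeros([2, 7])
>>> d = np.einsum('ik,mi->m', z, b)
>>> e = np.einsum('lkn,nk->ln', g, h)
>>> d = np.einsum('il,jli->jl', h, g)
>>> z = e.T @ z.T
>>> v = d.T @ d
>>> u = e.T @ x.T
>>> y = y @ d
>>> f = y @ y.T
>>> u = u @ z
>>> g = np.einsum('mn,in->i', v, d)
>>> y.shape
(31, 7)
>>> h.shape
(2, 7)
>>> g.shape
(19,)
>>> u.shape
(2, 5)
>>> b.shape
(2, 5)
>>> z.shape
(2, 5)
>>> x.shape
(2, 19)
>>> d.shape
(19, 7)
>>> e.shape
(19, 2)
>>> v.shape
(7, 7)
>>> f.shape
(31, 31)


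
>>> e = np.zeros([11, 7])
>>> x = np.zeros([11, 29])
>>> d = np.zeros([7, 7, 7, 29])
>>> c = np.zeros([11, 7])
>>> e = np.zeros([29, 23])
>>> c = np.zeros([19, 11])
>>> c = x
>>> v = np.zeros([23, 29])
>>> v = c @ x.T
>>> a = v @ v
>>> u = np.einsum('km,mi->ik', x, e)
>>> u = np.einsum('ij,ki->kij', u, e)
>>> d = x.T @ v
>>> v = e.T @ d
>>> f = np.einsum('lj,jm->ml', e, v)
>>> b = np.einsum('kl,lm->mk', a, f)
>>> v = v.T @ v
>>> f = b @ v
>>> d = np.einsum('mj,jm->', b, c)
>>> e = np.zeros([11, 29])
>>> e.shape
(11, 29)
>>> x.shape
(11, 29)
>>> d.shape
()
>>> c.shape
(11, 29)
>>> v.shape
(11, 11)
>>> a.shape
(11, 11)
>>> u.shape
(29, 23, 11)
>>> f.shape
(29, 11)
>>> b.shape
(29, 11)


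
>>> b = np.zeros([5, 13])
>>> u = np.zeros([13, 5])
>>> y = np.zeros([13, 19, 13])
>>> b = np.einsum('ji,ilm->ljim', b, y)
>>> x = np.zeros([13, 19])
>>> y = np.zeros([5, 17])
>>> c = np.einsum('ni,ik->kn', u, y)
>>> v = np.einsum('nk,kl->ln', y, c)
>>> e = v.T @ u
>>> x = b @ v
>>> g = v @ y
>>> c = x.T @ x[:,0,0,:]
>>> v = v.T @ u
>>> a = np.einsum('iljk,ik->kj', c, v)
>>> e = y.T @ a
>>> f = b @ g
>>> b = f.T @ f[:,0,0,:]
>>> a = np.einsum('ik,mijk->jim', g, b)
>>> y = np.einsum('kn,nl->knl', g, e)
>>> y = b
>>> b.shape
(17, 13, 5, 17)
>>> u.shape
(13, 5)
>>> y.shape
(17, 13, 5, 17)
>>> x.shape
(19, 5, 13, 5)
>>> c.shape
(5, 13, 5, 5)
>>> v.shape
(5, 5)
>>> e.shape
(17, 5)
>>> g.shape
(13, 17)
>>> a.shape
(5, 13, 17)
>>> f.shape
(19, 5, 13, 17)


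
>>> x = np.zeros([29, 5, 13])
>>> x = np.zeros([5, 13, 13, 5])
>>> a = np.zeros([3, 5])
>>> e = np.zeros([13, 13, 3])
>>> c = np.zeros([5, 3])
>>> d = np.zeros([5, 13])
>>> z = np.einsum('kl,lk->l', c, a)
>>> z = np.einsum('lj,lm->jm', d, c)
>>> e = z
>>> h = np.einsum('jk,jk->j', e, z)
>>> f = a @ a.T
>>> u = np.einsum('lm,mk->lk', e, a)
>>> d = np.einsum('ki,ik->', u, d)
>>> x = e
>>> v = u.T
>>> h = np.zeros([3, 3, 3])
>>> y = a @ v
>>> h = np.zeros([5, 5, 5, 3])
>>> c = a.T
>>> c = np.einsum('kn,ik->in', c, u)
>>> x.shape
(13, 3)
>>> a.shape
(3, 5)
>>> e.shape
(13, 3)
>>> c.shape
(13, 3)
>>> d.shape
()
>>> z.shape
(13, 3)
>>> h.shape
(5, 5, 5, 3)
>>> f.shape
(3, 3)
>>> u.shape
(13, 5)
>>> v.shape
(5, 13)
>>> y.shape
(3, 13)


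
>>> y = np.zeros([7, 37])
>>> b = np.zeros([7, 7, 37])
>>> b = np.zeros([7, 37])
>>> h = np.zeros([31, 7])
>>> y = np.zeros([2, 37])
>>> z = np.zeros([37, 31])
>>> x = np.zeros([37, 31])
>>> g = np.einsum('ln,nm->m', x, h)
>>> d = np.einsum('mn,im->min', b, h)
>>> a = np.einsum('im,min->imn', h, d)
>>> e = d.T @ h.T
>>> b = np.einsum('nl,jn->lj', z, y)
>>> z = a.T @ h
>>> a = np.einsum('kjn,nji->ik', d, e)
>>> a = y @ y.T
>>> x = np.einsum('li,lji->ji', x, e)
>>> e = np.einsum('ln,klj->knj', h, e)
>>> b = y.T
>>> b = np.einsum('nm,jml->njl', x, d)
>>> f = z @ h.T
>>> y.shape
(2, 37)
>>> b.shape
(31, 7, 37)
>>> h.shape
(31, 7)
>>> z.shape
(37, 7, 7)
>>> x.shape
(31, 31)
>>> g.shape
(7,)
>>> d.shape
(7, 31, 37)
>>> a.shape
(2, 2)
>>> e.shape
(37, 7, 31)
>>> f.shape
(37, 7, 31)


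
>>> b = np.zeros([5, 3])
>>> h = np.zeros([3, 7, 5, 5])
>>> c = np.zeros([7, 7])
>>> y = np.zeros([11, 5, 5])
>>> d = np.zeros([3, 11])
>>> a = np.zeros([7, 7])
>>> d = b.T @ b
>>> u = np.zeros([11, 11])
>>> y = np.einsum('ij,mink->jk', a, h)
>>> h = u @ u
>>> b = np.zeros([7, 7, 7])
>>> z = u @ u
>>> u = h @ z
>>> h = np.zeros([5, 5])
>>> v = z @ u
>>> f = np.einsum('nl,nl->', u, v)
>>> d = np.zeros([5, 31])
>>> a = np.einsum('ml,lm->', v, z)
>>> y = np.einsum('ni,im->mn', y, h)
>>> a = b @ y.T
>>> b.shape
(7, 7, 7)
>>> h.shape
(5, 5)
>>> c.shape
(7, 7)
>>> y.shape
(5, 7)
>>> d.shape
(5, 31)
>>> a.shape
(7, 7, 5)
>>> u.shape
(11, 11)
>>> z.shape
(11, 11)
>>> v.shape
(11, 11)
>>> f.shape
()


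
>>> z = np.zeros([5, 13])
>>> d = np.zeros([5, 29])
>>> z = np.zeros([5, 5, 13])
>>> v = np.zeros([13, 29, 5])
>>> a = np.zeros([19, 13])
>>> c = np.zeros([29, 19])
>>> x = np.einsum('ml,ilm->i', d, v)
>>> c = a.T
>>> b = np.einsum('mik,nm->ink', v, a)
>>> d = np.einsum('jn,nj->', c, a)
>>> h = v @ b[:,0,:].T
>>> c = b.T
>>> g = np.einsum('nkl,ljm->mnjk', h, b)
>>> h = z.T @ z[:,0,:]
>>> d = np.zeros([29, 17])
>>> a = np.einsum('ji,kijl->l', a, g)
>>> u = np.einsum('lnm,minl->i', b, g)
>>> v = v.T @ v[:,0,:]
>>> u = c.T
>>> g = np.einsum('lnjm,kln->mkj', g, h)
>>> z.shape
(5, 5, 13)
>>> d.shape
(29, 17)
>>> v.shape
(5, 29, 5)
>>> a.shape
(29,)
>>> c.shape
(5, 19, 29)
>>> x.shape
(13,)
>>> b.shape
(29, 19, 5)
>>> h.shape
(13, 5, 13)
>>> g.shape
(29, 13, 19)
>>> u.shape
(29, 19, 5)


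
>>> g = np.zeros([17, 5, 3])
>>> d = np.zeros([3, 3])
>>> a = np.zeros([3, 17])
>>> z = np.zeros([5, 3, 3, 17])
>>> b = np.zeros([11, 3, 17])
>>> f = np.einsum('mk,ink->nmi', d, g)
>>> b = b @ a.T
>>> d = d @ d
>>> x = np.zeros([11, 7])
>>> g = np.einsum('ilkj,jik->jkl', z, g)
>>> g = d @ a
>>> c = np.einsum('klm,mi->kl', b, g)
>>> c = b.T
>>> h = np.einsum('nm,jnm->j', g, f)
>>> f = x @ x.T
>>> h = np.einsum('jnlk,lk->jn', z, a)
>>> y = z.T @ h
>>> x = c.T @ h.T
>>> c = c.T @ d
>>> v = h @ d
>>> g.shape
(3, 17)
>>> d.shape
(3, 3)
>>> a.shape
(3, 17)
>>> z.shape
(5, 3, 3, 17)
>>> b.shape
(11, 3, 3)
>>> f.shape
(11, 11)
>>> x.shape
(11, 3, 5)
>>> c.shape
(11, 3, 3)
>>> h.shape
(5, 3)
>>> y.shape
(17, 3, 3, 3)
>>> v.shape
(5, 3)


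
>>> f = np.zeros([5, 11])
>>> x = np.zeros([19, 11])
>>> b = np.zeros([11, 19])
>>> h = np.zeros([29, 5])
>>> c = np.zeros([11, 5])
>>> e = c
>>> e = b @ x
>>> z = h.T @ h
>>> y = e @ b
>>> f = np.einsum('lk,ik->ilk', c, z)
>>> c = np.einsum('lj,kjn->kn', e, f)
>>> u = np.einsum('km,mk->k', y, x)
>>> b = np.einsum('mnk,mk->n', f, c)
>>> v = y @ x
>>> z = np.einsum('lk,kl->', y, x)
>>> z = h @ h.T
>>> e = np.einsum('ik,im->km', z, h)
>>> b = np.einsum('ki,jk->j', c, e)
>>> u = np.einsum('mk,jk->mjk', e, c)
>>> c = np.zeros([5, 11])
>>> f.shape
(5, 11, 5)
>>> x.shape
(19, 11)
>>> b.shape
(29,)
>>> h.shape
(29, 5)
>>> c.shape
(5, 11)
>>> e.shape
(29, 5)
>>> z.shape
(29, 29)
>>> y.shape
(11, 19)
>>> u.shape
(29, 5, 5)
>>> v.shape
(11, 11)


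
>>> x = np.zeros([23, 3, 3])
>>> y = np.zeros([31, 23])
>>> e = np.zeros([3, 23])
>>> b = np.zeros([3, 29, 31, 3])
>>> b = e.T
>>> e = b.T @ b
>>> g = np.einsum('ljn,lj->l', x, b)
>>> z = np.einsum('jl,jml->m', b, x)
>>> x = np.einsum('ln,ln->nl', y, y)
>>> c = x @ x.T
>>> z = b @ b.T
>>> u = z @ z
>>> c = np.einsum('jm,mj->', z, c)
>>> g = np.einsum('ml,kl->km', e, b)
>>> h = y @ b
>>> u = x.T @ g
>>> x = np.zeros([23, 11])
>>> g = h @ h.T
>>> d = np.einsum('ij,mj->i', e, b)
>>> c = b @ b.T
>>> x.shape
(23, 11)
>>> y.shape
(31, 23)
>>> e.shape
(3, 3)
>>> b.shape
(23, 3)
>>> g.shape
(31, 31)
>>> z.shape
(23, 23)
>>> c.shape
(23, 23)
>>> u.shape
(31, 3)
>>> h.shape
(31, 3)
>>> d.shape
(3,)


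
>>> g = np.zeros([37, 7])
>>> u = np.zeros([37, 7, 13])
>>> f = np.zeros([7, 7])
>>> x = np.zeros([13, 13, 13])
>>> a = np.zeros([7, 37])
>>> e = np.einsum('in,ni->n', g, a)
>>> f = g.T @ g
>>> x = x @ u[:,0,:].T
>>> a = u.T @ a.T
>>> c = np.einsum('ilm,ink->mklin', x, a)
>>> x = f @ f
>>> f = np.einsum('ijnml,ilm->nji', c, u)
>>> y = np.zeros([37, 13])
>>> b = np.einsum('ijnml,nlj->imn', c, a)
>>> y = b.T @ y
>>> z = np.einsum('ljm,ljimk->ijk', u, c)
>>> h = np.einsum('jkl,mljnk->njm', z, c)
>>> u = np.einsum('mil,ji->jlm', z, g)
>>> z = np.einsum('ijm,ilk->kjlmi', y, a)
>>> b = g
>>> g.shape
(37, 7)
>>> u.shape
(37, 7, 13)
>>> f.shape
(13, 7, 37)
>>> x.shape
(7, 7)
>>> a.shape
(13, 7, 7)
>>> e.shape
(7,)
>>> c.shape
(37, 7, 13, 13, 7)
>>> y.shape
(13, 13, 13)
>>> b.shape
(37, 7)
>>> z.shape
(7, 13, 7, 13, 13)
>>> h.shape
(13, 13, 37)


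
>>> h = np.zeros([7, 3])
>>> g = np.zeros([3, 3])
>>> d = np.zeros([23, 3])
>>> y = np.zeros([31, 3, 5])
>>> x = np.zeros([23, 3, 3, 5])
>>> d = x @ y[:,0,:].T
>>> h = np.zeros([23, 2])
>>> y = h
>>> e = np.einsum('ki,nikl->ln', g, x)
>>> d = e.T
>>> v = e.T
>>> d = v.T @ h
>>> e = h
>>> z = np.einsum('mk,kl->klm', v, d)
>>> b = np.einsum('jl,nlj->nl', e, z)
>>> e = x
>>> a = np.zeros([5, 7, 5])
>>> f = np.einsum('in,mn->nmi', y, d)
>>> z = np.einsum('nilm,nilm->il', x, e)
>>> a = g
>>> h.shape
(23, 2)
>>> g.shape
(3, 3)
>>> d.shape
(5, 2)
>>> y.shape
(23, 2)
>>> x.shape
(23, 3, 3, 5)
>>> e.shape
(23, 3, 3, 5)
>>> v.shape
(23, 5)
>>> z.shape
(3, 3)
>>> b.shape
(5, 2)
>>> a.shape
(3, 3)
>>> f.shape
(2, 5, 23)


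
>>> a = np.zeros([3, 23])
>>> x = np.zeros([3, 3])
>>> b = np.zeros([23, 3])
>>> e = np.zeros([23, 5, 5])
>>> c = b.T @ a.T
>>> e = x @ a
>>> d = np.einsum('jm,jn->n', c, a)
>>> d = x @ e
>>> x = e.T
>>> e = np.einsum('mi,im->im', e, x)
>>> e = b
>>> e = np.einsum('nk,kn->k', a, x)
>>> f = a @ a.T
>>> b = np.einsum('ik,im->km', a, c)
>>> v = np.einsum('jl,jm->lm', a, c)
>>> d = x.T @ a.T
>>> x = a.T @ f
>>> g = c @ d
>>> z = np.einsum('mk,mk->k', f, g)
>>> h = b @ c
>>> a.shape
(3, 23)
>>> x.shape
(23, 3)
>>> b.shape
(23, 3)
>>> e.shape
(23,)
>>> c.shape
(3, 3)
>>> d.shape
(3, 3)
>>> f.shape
(3, 3)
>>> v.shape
(23, 3)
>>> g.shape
(3, 3)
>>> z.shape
(3,)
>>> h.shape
(23, 3)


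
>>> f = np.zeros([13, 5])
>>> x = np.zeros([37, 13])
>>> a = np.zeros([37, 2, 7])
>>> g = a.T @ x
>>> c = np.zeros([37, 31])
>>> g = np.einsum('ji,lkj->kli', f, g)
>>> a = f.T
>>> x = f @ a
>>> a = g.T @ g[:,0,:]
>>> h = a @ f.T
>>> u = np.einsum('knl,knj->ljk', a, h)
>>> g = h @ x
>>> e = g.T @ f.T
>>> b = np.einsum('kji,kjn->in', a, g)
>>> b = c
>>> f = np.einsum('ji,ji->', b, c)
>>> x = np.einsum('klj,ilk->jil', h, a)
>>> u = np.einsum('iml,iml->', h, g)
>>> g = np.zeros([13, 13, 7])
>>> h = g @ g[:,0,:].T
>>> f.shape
()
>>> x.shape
(13, 5, 7)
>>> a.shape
(5, 7, 5)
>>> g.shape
(13, 13, 7)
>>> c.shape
(37, 31)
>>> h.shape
(13, 13, 13)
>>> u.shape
()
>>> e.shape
(13, 7, 13)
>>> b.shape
(37, 31)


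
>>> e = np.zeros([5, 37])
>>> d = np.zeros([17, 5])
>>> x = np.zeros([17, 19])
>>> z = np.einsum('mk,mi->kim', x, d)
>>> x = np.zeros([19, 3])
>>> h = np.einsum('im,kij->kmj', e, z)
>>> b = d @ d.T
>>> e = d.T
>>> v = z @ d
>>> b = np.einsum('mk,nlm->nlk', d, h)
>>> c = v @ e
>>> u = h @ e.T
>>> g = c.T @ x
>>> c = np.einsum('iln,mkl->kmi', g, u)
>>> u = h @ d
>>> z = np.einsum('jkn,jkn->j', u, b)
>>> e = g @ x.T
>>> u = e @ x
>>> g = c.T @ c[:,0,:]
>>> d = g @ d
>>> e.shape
(17, 5, 19)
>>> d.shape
(17, 19, 5)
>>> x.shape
(19, 3)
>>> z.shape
(19,)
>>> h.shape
(19, 37, 17)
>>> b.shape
(19, 37, 5)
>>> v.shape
(19, 5, 5)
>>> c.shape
(37, 19, 17)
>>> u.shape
(17, 5, 3)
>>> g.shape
(17, 19, 17)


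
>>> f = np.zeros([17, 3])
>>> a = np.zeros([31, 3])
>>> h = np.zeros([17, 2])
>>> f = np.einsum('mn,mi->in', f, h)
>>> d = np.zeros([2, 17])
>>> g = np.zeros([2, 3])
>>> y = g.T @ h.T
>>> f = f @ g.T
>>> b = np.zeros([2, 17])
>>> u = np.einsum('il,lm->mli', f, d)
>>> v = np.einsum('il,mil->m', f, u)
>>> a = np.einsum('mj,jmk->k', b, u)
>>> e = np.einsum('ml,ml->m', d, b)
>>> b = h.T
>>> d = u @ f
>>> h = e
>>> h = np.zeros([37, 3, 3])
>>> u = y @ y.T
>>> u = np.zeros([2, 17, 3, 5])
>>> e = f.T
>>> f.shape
(2, 2)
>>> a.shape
(2,)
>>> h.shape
(37, 3, 3)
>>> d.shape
(17, 2, 2)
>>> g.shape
(2, 3)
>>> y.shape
(3, 17)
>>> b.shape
(2, 17)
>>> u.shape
(2, 17, 3, 5)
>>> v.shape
(17,)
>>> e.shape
(2, 2)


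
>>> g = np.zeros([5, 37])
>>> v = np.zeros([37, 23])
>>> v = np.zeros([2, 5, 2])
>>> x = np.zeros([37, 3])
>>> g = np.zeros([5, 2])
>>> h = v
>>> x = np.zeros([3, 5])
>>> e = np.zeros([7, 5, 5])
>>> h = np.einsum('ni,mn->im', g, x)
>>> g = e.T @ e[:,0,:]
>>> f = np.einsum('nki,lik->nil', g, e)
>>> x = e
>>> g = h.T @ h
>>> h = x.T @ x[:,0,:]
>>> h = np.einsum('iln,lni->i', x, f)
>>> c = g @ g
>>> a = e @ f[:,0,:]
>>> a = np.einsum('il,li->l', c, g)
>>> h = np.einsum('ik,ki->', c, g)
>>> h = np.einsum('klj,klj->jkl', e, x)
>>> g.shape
(3, 3)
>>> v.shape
(2, 5, 2)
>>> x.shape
(7, 5, 5)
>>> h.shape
(5, 7, 5)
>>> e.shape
(7, 5, 5)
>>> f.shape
(5, 5, 7)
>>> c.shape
(3, 3)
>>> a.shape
(3,)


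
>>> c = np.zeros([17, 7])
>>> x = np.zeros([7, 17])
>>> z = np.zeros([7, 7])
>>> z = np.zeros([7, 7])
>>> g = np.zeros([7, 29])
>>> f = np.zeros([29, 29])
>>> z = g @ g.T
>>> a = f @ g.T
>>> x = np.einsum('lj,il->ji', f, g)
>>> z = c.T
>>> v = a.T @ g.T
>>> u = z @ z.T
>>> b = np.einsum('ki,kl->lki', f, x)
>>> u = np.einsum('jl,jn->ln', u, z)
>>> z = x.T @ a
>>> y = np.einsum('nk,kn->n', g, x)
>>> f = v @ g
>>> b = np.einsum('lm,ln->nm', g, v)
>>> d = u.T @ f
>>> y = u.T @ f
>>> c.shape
(17, 7)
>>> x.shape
(29, 7)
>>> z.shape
(7, 7)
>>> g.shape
(7, 29)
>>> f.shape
(7, 29)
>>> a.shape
(29, 7)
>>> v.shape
(7, 7)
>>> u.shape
(7, 17)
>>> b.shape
(7, 29)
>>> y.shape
(17, 29)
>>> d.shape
(17, 29)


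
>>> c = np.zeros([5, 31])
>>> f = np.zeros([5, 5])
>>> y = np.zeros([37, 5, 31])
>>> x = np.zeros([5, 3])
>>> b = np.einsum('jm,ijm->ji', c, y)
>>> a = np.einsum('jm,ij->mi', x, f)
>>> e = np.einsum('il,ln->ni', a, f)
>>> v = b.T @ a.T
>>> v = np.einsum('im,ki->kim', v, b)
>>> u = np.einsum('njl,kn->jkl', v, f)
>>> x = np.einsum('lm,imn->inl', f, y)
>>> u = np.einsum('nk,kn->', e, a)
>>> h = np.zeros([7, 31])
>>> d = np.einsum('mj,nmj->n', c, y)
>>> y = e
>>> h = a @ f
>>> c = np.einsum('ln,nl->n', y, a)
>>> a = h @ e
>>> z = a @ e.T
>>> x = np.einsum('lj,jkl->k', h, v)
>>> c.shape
(3,)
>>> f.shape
(5, 5)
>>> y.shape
(5, 3)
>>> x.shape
(37,)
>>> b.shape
(5, 37)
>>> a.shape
(3, 3)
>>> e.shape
(5, 3)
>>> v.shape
(5, 37, 3)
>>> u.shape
()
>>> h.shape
(3, 5)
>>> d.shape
(37,)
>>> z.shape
(3, 5)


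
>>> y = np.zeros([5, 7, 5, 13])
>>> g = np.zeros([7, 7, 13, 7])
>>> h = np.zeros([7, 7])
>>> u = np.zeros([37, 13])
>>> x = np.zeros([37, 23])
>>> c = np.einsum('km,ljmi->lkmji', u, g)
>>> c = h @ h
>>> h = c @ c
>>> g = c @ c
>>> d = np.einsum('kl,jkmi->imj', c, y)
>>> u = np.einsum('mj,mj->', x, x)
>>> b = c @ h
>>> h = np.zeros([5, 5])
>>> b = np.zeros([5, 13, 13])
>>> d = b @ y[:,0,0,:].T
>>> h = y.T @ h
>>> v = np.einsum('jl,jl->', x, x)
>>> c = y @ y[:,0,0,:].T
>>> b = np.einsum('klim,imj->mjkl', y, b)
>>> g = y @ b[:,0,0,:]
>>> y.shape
(5, 7, 5, 13)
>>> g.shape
(5, 7, 5, 7)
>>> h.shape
(13, 5, 7, 5)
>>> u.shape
()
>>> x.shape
(37, 23)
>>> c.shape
(5, 7, 5, 5)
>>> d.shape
(5, 13, 5)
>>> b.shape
(13, 13, 5, 7)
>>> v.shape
()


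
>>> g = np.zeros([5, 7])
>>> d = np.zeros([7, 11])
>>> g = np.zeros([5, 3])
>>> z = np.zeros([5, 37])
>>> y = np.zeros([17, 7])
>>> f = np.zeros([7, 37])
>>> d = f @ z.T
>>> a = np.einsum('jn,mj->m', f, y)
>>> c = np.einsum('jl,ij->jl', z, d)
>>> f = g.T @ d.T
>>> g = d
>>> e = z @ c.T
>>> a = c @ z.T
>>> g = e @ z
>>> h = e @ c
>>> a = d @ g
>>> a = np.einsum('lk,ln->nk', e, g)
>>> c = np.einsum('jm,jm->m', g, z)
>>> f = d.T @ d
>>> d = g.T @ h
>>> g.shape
(5, 37)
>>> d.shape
(37, 37)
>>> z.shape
(5, 37)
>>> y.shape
(17, 7)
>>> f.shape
(5, 5)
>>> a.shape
(37, 5)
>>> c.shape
(37,)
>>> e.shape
(5, 5)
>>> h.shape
(5, 37)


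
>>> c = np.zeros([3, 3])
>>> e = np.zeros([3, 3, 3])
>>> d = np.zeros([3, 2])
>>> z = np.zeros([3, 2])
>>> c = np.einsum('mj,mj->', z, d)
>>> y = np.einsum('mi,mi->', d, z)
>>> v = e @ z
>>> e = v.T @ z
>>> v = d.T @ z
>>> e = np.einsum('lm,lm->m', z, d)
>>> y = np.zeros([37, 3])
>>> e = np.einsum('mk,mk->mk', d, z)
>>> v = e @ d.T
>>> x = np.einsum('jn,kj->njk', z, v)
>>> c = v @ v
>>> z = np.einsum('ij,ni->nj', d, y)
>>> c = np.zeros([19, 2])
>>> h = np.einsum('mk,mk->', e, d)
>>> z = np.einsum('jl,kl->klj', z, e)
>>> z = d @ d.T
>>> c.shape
(19, 2)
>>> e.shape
(3, 2)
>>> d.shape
(3, 2)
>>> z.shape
(3, 3)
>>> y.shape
(37, 3)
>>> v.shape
(3, 3)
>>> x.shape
(2, 3, 3)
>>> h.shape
()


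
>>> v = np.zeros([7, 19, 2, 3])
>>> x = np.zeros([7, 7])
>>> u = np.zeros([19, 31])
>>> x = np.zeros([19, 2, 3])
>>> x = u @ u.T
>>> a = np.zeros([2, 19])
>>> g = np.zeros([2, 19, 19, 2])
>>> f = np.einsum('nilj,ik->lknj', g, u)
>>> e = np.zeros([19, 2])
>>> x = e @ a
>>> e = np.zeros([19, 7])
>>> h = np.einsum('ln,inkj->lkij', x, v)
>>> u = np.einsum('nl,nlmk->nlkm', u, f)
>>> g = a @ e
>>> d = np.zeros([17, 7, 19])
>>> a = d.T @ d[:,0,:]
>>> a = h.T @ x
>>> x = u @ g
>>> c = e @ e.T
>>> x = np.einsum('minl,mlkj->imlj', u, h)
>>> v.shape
(7, 19, 2, 3)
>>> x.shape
(31, 19, 2, 3)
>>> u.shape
(19, 31, 2, 2)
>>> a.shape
(3, 7, 2, 19)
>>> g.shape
(2, 7)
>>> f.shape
(19, 31, 2, 2)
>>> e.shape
(19, 7)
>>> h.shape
(19, 2, 7, 3)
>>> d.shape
(17, 7, 19)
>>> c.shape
(19, 19)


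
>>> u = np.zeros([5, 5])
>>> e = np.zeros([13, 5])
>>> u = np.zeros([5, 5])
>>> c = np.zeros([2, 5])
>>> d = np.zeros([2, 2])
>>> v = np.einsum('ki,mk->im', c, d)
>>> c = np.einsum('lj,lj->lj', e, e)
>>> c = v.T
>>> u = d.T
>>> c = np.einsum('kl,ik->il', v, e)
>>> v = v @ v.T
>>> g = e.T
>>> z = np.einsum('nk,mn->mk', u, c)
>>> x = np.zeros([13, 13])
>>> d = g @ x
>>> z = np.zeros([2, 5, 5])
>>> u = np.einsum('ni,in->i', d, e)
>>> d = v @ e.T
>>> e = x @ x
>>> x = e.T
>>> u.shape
(13,)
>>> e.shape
(13, 13)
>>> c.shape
(13, 2)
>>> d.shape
(5, 13)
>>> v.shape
(5, 5)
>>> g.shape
(5, 13)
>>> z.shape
(2, 5, 5)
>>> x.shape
(13, 13)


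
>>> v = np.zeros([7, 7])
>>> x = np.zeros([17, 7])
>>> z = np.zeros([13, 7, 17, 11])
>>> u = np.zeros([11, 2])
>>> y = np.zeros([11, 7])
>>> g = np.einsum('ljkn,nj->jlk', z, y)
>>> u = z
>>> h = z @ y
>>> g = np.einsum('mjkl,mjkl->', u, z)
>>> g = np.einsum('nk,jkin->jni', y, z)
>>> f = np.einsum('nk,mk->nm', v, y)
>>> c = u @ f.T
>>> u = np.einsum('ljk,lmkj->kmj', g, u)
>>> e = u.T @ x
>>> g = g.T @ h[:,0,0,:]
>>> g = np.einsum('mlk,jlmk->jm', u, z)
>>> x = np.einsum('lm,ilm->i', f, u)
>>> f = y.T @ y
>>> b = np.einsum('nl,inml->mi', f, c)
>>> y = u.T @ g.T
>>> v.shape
(7, 7)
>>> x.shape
(17,)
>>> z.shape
(13, 7, 17, 11)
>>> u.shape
(17, 7, 11)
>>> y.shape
(11, 7, 13)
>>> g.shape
(13, 17)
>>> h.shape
(13, 7, 17, 7)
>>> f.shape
(7, 7)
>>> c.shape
(13, 7, 17, 7)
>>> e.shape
(11, 7, 7)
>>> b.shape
(17, 13)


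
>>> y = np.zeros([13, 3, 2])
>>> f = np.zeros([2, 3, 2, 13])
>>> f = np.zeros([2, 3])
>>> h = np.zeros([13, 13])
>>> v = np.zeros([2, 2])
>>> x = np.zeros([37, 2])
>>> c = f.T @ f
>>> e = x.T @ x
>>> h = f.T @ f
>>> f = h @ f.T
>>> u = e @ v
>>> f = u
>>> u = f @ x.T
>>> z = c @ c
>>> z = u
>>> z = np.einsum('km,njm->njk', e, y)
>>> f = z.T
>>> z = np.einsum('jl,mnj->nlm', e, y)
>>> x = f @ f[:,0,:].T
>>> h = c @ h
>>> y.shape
(13, 3, 2)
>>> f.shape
(2, 3, 13)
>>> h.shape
(3, 3)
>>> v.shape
(2, 2)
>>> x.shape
(2, 3, 2)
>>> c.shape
(3, 3)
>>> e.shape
(2, 2)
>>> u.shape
(2, 37)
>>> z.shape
(3, 2, 13)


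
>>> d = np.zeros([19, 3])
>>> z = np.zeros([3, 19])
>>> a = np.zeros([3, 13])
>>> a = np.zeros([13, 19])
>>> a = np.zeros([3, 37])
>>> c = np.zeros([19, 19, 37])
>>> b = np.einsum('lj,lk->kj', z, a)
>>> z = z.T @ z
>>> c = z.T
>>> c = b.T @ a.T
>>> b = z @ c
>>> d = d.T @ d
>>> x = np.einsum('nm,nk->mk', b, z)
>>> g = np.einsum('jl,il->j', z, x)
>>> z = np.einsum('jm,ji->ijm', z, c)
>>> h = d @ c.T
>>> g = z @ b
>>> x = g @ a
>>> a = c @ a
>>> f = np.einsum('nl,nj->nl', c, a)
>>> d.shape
(3, 3)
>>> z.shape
(3, 19, 19)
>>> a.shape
(19, 37)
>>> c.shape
(19, 3)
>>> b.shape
(19, 3)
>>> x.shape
(3, 19, 37)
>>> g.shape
(3, 19, 3)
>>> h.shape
(3, 19)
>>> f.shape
(19, 3)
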